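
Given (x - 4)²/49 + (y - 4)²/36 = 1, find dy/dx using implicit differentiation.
Differentiate both sides with respect to x, treating y as y(x). By the chain rule, any term containing y contributes a factor of y' = dy/dx when we differentiate it.

Move every term to one side and write the relation as F(x, y) = 0. Term by term,
  d/dx[(x - 4)^2/49] = 2x/49 - 8/49
  d/dx[(y - 4)^2/36] = y'(y - 4)/18
  d/dx[-1] = 0

The pieces without y' make up ∂F/∂x and the coefficient of y' is ∂F/∂y:
  ∂F/∂x = 2x/49 - 8/49,
  ∂F/∂y = y/18 - 2/9.

Since d/dx[F] = ∂F/∂x + (∂F/∂y)·y' = 0, solve for y':
  (∂F/∂y)·y' = -∂F/∂x
  dy/dx = -(∂F/∂x)/(∂F/∂y) = -(2x/49 - 8/49)/(y/18 - 2/9)
        = -(2(x - 4)/49)/((y - 4)/18) = 36(4 - x)/(49(y - 4))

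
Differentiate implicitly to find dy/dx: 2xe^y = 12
Apply d/dx to both sides, remembering that y depends on x. Each occurrence of y therefore brings in a y' = dy/dx via the chain rule.

With F(x, y) equal to the left-hand side minus the right, differentiate F term by term:
  d/dx[2x·e^(y)] = 2x·y'·e^(y) + 2e^(y)
  d/dx[-12] = 0
Adding these up, d/dx[F] = 0 becomes
  (2e^(y)) + (2x·e^(y))·y' = 0,
so isolating y',
  dy/dx = -(2e^(y))/(2x·e^(y)) = -1/x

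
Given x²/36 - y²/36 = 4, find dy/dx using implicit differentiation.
Differentiate both sides with respect to x, treating y as y(x). By the chain rule, any term containing y contributes a factor of y' = dy/dx when we differentiate it.

Move every term to one side and write the relation as F(x, y) = 0. Term by term,
  d/dx[x^2/36] = x/18
  d/dx[-y^2/36] = -y·y'/18
  d/dx[-4] = 0

The pieces without y' make up ∂F/∂x and the coefficient of y' is ∂F/∂y:
  ∂F/∂x = x/18,
  ∂F/∂y = -y/18.

Since d/dx[F] = ∂F/∂x + (∂F/∂y)·y' = 0, solve for y':
  (∂F/∂y)·y' = -∂F/∂x
  dy/dx = -(∂F/∂x)/(∂F/∂y) = -(x/18)/(-y/18) = x/y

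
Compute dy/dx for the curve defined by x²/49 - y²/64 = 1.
Apply d/dx to both sides, remembering that y depends on x. Each occurrence of y therefore brings in a y' = dy/dx via the chain rule.

With F(x, y) equal to the left-hand side minus the right, differentiate F term by term:
  d/dx[x^2/49] = 2x/49
  d/dx[-y^2/64] = -y·y'/32
  d/dx[-1] = 0
Adding these up, d/dx[F] = 0 becomes
  (2x/49) + (-y/32)·y' = 0,
so isolating y',
  dy/dx = -(2x/49)/(-y/32) = 64x/(49y)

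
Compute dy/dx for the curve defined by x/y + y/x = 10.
Differentiate the relation implicitly: treat y = y(x) and apply the chain rule, so every y-derivative picks up a y' = dy/dx factor.

With everything moved to the left-hand side, differentiate term by term:
  d/dx[x/y] = -x·y'/y^2 + 1/y
  d/dx[y/x] = y'/x - y/x^2
  d/dx[-10] = 0

Separating the contributions that come from x directly and those that come through y:
  without y':      1/y - y/x^2
  multiplying y':  -x/y^2 + 1/x

so (1/y - y/x^2) + (-x/y^2 + 1/x)·y' = 0, and therefore
  dy/dx = -(1/y - y/x^2)/(-x/y^2 + 1/x)
        = -((x - y)(x + y)/(x^2y))/(-(x - y)(x + y)/(xy^2)) = y/x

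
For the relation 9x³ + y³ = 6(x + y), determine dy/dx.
Differentiate both sides with respect to x, treating y as y(x). By the chain rule, any term containing y contributes a factor of y' = dy/dx when we differentiate it.

Move every term to one side and write the relation as F(x, y) = 0. Term by term,
  d/dx[9x^3] = 27x^2
  d/dx[-6x] = -6
  d/dx[y^3] = 3y^2·y'
  d/dx[-6y] = -6·y'

The pieces without y' make up ∂F/∂x and the coefficient of y' is ∂F/∂y:
  ∂F/∂x = 27x^2 - 6,
  ∂F/∂y = 3y^2 - 6.

Since d/dx[F] = ∂F/∂x + (∂F/∂y)·y' = 0, solve for y':
  (∂F/∂y)·y' = -∂F/∂x
  dy/dx = -(∂F/∂x)/(∂F/∂y) = -(27x^2 - 6)/(3y^2 - 6) = (2 - 9x^2)/(y^2 - 2)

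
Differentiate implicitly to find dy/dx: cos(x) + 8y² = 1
Differentiate both sides with respect to x, treating y as y(x). By the chain rule, any term containing y contributes a factor of y' = dy/dx when we differentiate it.

Move every term to one side and write the relation as F(x, y) = 0. Term by term,
  d/dx[8y^2] = 16y·y'
  d/dx[cos(x)] = -sin(x)
  d/dx[-1] = 0

The pieces without y' make up ∂F/∂x and the coefficient of y' is ∂F/∂y:
  ∂F/∂x = -sin(x),
  ∂F/∂y = 16y.

Since d/dx[F] = ∂F/∂x + (∂F/∂y)·y' = 0, solve for y':
  (∂F/∂y)·y' = -∂F/∂x
  dy/dx = -(∂F/∂x)/(∂F/∂y) = -(-sin(x))/(16y) = sin(x)/(16y)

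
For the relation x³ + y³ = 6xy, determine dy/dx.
Differentiate the relation implicitly: treat y = y(x) and apply the chain rule, so every y-derivative picks up a y' = dy/dx factor.

With everything moved to the left-hand side, differentiate term by term:
  d/dx[x^3] = 3x^2
  d/dx[-6xy] = -6x·y' - 6y
  d/dx[y^3] = 3y^2·y'

Separating the contributions that come from x directly and those that come through y:
  without y':      3x^2 - 6y
  multiplying y':  -6x + 3y^2

so (3x^2 - 6y) + (-6x + 3y^2)·y' = 0, and therefore
  dy/dx = -(3x^2 - 6y)/(-6x + 3y^2) = (x^2 - 2y)/(2x - y^2)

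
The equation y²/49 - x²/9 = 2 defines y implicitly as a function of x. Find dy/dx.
Apply d/dx to both sides, remembering that y depends on x. Each occurrence of y therefore brings in a y' = dy/dx via the chain rule.

With F(x, y) equal to the left-hand side minus the right, differentiate F term by term:
  d/dx[-x^2/9] = -2x/9
  d/dx[y^2/49] = 2y·y'/49
  d/dx[-2] = 0
Adding these up, d/dx[F] = 0 becomes
  (-2x/9) + (2y/49)·y' = 0,
so isolating y',
  dy/dx = -(-2x/9)/(2y/49) = 49x/(9y)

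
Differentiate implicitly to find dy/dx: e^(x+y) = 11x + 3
Differentiate the relation implicitly: treat y = y(x) and apply the chain rule, so every y-derivative picks up a y' = dy/dx factor.

With everything moved to the left-hand side, differentiate term by term:
  d/dx[-11x] = -11
  d/dx[e^(x + y)] = (y' + 1)·e^(x + y)
  d/dx[-3] = 0

Separating the contributions that come from x directly and those that come through y:
  without y':      e^(x + y) - 11
  multiplying y':  e^(x + y)

so (e^(x + y) - 11) + (e^(x + y))·y' = 0, and therefore
  dy/dx = -(e^(x + y) - 11)/(e^(x + y)) = 11e^(-x - y) - 1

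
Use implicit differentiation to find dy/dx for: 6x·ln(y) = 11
Differentiate both sides with respect to x, treating y as y(x). By the chain rule, any term containing y contributes a factor of y' = dy/dx when we differentiate it.

Move every term to one side and write the relation as F(x, y) = 0. Term by term,
  d/dx[6x·ln(y)] = 6x·y'/y + 6ln(y)
  d/dx[-11] = 0

The pieces without y' make up ∂F/∂x and the coefficient of y' is ∂F/∂y:
  ∂F/∂x = 6ln(y),
  ∂F/∂y = 6x/y.

Since d/dx[F] = ∂F/∂x + (∂F/∂y)·y' = 0, solve for y':
  (∂F/∂y)·y' = -∂F/∂x
  dy/dx = -(∂F/∂x)/(∂F/∂y) = -(6ln(y))/(6x/y) = -y·ln(y)/x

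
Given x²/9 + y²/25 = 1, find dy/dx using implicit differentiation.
Take d/dx of both sides. Since y is implicitly a function of x, the chain rule attaches a y' = dy/dx factor whenever we differentiate through y.

Set F(x, y) = (left side) − (right side), so the curve is F = 0. Differentiating each term of F:
  d/dx[x^2/9] = 2x/9
  d/dx[y^2/25] = 2y·y'/25
  d/dx[-1] = 0

Collecting, the y'-free part is the partial derivative in x and the y' coefficient is the partial derivative in y:
  ∂F/∂x = 2x/9
  ∂F/∂y = 2y/25

so d/dx[F(x, y(x))] = ∂F/∂x + (∂F/∂y)·y' = 0. Rearranging,
  dy/dx = -(∂F/∂x)/(∂F/∂y) = -(2x/9)/(2y/25) = -25x/(9y)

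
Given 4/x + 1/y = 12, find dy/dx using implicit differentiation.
Take d/dx of both sides. Since y is implicitly a function of x, the chain rule attaches a y' = dy/dx factor whenever we differentiate through y.

Set F(x, y) = (left side) − (right side), so the curve is F = 0. Differentiating each term of F:
  d/dx[1/y] = -y'/y^2
  d/dx[4/x] = -4/x^2
  d/dx[-12] = 0

Collecting, the y'-free part is the partial derivative in x and the y' coefficient is the partial derivative in y:
  ∂F/∂x = -4/x^2
  ∂F/∂y = -1/y^2

so d/dx[F(x, y(x))] = ∂F/∂x + (∂F/∂y)·y' = 0. Rearranging,
  dy/dx = -(∂F/∂x)/(∂F/∂y) = -(-4/x^2)/(-1/y^2) = -4y^2/x^2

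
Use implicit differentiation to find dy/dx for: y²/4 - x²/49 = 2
Differentiate both sides with respect to x, treating y as y(x). By the chain rule, any term containing y contributes a factor of y' = dy/dx when we differentiate it.

Move every term to one side and write the relation as F(x, y) = 0. Term by term,
  d/dx[-x^2/49] = -2x/49
  d/dx[y^2/4] = y·y'/2
  d/dx[-2] = 0

The pieces without y' make up ∂F/∂x and the coefficient of y' is ∂F/∂y:
  ∂F/∂x = -2x/49,
  ∂F/∂y = y/2.

Since d/dx[F] = ∂F/∂x + (∂F/∂y)·y' = 0, solve for y':
  (∂F/∂y)·y' = -∂F/∂x
  dy/dx = -(∂F/∂x)/(∂F/∂y) = -(-2x/49)/(y/2) = 4x/(49y)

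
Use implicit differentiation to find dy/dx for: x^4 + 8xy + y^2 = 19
Differentiate the relation implicitly: treat y = y(x) and apply the chain rule, so every y-derivative picks up a y' = dy/dx factor.

With everything moved to the left-hand side, differentiate term by term:
  d/dx[x^4] = 4x^3
  d/dx[8xy] = 8x·y' + 8y
  d/dx[y^2] = 2y·y'
  d/dx[-19] = 0

Separating the contributions that come from x directly and those that come through y:
  without y':      4x^3 + 8y
  multiplying y':  8x + 2y

so (4x^3 + 8y) + (8x + 2y)·y' = 0, and therefore
  dy/dx = -(4x^3 + 8y)/(8x + 2y) = 2(-x^3 - 2y)/(4x + y)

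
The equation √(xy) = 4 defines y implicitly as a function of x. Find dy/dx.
Differentiate the relation implicitly: treat y = y(x) and apply the chain rule, so every y-derivative picks up a y' = dy/dx factor.

With everything moved to the left-hand side, differentiate term by term:
  d/dx[√(xy)] = √(xy)(x·y'/2 + y/2)/(xy)
  d/dx[-4] = 0

Separating the contributions that come from x directly and those that come through y:
  without y':      √(xy)/(2x)
  multiplying y':  √(xy)/(2y)

so (√(xy)/(2x)) + (√(xy)/(2y))·y' = 0, and therefore
  dy/dx = -(√(xy)/(2x))/(√(xy)/(2y)) = -y/x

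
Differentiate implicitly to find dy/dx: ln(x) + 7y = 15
Apply d/dx to both sides, remembering that y depends on x. Each occurrence of y therefore brings in a y' = dy/dx via the chain rule.

With F(x, y) equal to the left-hand side minus the right, differentiate F term by term:
  d/dx[7y] = 7·y'
  d/dx[ln(x)] = 1/x
  d/dx[-15] = 0
Adding these up, d/dx[F] = 0 becomes
  (1/x) + (7)·y' = 0,
so isolating y',
  dy/dx = -(1/x)/(7) = -1/(7x)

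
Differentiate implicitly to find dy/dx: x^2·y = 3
Differentiate the relation implicitly: treat y = y(x) and apply the chain rule, so every y-derivative picks up a y' = dy/dx factor.

With everything moved to the left-hand side, differentiate term by term:
  d/dx[x^2y] = x^2·y' + 2xy
  d/dx[-3] = 0

Separating the contributions that come from x directly and those that come through y:
  without y':      2xy
  multiplying y':  x^2

so (2xy) + (x^2)·y' = 0, and therefore
  dy/dx = -(2xy)/(x^2) = -2y/x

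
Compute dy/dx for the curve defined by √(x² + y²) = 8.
Differentiate the relation implicitly: treat y = y(x) and apply the chain rule, so every y-derivative picks up a y' = dy/dx factor.

With everything moved to the left-hand side, differentiate term by term:
  d/dx[√(x^2 + y^2)] = (x + y·y')/√(x^2 + y^2)
  d/dx[-8] = 0

Separating the contributions that come from x directly and those that come through y:
  without y':      x/√(x^2 + y^2)
  multiplying y':  y/√(x^2 + y^2)

so (x/√(x^2 + y^2)) + (y/√(x^2 + y^2))·y' = 0, and therefore
  dy/dx = -(x/√(x^2 + y^2))/(y/√(x^2 + y^2)) = -x/y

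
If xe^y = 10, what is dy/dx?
Apply d/dx to both sides, remembering that y depends on x. Each occurrence of y therefore brings in a y' = dy/dx via the chain rule.

With F(x, y) equal to the left-hand side minus the right, differentiate F term by term:
  d/dx[x·e^(y)] = x·y'·e^(y) + e^(y)
  d/dx[-10] = 0
Adding these up, d/dx[F] = 0 becomes
  (e^(y)) + (x·e^(y))·y' = 0,
so isolating y',
  dy/dx = -(e^(y))/(x·e^(y)) = -1/x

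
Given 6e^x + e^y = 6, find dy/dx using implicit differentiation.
Differentiate the relation implicitly: treat y = y(x) and apply the chain rule, so every y-derivative picks up a y' = dy/dx factor.

With everything moved to the left-hand side, differentiate term by term:
  d/dx[6e^(x)] = 6e^(x)
  d/dx[e^(y)] = y'·e^(y)
  d/dx[-6] = 0

Separating the contributions that come from x directly and those that come through y:
  without y':      6e^(x)
  multiplying y':  e^(y)

so (6e^(x)) + (e^(y))·y' = 0, and therefore
  dy/dx = -(6e^(x))/(e^(y)) = -6e^(x - y)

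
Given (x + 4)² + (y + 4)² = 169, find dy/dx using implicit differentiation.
Differentiate both sides with respect to x, treating y as y(x). By the chain rule, any term containing y contributes a factor of y' = dy/dx when we differentiate it.

Move every term to one side and write the relation as F(x, y) = 0. Term by term,
  d/dx[(x + 4)^2] = 2x + 8
  d/dx[(y + 4)^2] = 2·y'(y + 4)
  d/dx[-169] = 0

The pieces without y' make up ∂F/∂x and the coefficient of y' is ∂F/∂y:
  ∂F/∂x = 2x + 8,
  ∂F/∂y = 2y + 8.

Since d/dx[F] = ∂F/∂x + (∂F/∂y)·y' = 0, solve for y':
  (∂F/∂y)·y' = -∂F/∂x
  dy/dx = -(∂F/∂x)/(∂F/∂y) = -(2x + 8)/(2y + 8) = (-x - 4)/(y + 4)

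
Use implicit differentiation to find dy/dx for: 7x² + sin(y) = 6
Apply d/dx to both sides, remembering that y depends on x. Each occurrence of y therefore brings in a y' = dy/dx via the chain rule.

With F(x, y) equal to the left-hand side minus the right, differentiate F term by term:
  d/dx[7x^2] = 14x
  d/dx[sin(y)] = y'·cos(y)
  d/dx[-6] = 0
Adding these up, d/dx[F] = 0 becomes
  (14x) + (cos(y))·y' = 0,
so isolating y',
  dy/dx = -(14x)/(cos(y)) = -14x/cos(y)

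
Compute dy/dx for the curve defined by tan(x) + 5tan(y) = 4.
Differentiate both sides with respect to x, treating y as y(x). By the chain rule, any term containing y contributes a factor of y' = dy/dx when we differentiate it.

Move every term to one side and write the relation as F(x, y) = 0. Term by term,
  d/dx[tan(x)] = tan(x)^2 + 1
  d/dx[5tan(y)] = 5·y'(tan(y)^2 + 1)
  d/dx[-4] = 0

The pieces without y' make up ∂F/∂x and the coefficient of y' is ∂F/∂y:
  ∂F/∂x = tan(x)^2 + 1,
  ∂F/∂y = 5tan(y)^2 + 5.

Since d/dx[F] = ∂F/∂x + (∂F/∂y)·y' = 0, solve for y':
  (∂F/∂y)·y' = -∂F/∂x
  dy/dx = -(∂F/∂x)/(∂F/∂y) = -(tan(x)^2 + 1)/(5tan(y)^2 + 5) = -cos(y)^2/(5cos(x)^2)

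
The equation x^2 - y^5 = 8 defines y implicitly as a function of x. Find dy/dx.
Differentiate the relation implicitly: treat y = y(x) and apply the chain rule, so every y-derivative picks up a y' = dy/dx factor.

With everything moved to the left-hand side, differentiate term by term:
  d/dx[x^2] = 2x
  d/dx[-y^5] = -5y^4·y'
  d/dx[-8] = 0

Separating the contributions that come from x directly and those that come through y:
  without y':      2x
  multiplying y':  -5y^4

so (2x) + (-5y^4)·y' = 0, and therefore
  dy/dx = -(2x)/(-5y^4) = 2x/(5y^4)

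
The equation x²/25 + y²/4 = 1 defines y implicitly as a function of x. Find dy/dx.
Differentiate the relation implicitly: treat y = y(x) and apply the chain rule, so every y-derivative picks up a y' = dy/dx factor.

With everything moved to the left-hand side, differentiate term by term:
  d/dx[x^2/25] = 2x/25
  d/dx[y^2/4] = y·y'/2
  d/dx[-1] = 0

Separating the contributions that come from x directly and those that come through y:
  without y':      2x/25
  multiplying y':  y/2

so (2x/25) + (y/2)·y' = 0, and therefore
  dy/dx = -(2x/25)/(y/2) = -4x/(25y)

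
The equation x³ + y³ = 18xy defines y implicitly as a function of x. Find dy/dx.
Apply d/dx to both sides, remembering that y depends on x. Each occurrence of y therefore brings in a y' = dy/dx via the chain rule.

With F(x, y) equal to the left-hand side minus the right, differentiate F term by term:
  d/dx[x^3] = 3x^2
  d/dx[-18xy] = -18x·y' - 18y
  d/dx[y^3] = 3y^2·y'
Adding these up, d/dx[F] = 0 becomes
  (3x^2 - 18y) + (-18x + 3y^2)·y' = 0,
so isolating y',
  dy/dx = -(3x^2 - 18y)/(-18x + 3y^2) = (x^2 - 6y)/(6x - y^2)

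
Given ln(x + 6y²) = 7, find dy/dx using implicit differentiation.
Apply d/dx to both sides, remembering that y depends on x. Each occurrence of y therefore brings in a y' = dy/dx via the chain rule.

With F(x, y) equal to the left-hand side minus the right, differentiate F term by term:
  d/dx[ln(x + 6y^2)] = (12y·y' + 1)/(x + 6y^2)
  d/dx[-7] = 0
Adding these up, d/dx[F] = 0 becomes
  (1/(x + 6y^2)) + (12y/(x + 6y^2))·y' = 0,
so isolating y',
  dy/dx = -(1/(x + 6y^2))/(12y/(x + 6y^2)) = -1/(12y)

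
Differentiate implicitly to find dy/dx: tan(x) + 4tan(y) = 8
Apply d/dx to both sides, remembering that y depends on x. Each occurrence of y therefore brings in a y' = dy/dx via the chain rule.

With F(x, y) equal to the left-hand side minus the right, differentiate F term by term:
  d/dx[tan(x)] = tan(x)^2 + 1
  d/dx[4tan(y)] = 4·y'(tan(y)^2 + 1)
  d/dx[-8] = 0
Adding these up, d/dx[F] = 0 becomes
  (tan(x)^2 + 1) + (4tan(y)^2 + 4)·y' = 0,
so isolating y',
  dy/dx = -(tan(x)^2 + 1)/(4tan(y)^2 + 4) = -cos(y)^2/(4cos(x)^2)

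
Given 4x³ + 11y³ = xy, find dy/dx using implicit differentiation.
Differentiate the relation implicitly: treat y = y(x) and apply the chain rule, so every y-derivative picks up a y' = dy/dx factor.

With everything moved to the left-hand side, differentiate term by term:
  d/dx[4x^3] = 12x^2
  d/dx[-xy] = -x·y' - y
  d/dx[11y^3] = 33y^2·y'

Separating the contributions that come from x directly and those that come through y:
  without y':      12x^2 - y
  multiplying y':  -x + 33y^2

so (12x^2 - y) + (-x + 33y^2)·y' = 0, and therefore
  dy/dx = -(12x^2 - y)/(-x + 33y^2) = (12x^2 - y)/(x - 33y^2)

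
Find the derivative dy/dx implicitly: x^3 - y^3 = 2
Apply d/dx to both sides, remembering that y depends on x. Each occurrence of y therefore brings in a y' = dy/dx via the chain rule.

With F(x, y) equal to the left-hand side minus the right, differentiate F term by term:
  d/dx[x^3] = 3x^2
  d/dx[-y^3] = -3y^2·y'
  d/dx[-2] = 0
Adding these up, d/dx[F] = 0 becomes
  (3x^2) + (-3y^2)·y' = 0,
so isolating y',
  dy/dx = -(3x^2)/(-3y^2) = x^2/y^2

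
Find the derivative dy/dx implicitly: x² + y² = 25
Apply d/dx to both sides, remembering that y depends on x. Each occurrence of y therefore brings in a y' = dy/dx via the chain rule.

With F(x, y) equal to the left-hand side minus the right, differentiate F term by term:
  d/dx[x^2] = 2x
  d/dx[y^2] = 2y·y'
  d/dx[-25] = 0
Adding these up, d/dx[F] = 0 becomes
  (2x) + (2y)·y' = 0,
so isolating y',
  dy/dx = -(2x)/(2y) = -x/y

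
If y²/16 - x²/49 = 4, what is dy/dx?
Differentiate both sides with respect to x, treating y as y(x). By the chain rule, any term containing y contributes a factor of y' = dy/dx when we differentiate it.

Move every term to one side and write the relation as F(x, y) = 0. Term by term,
  d/dx[-x^2/49] = -2x/49
  d/dx[y^2/16] = y·y'/8
  d/dx[-4] = 0

The pieces without y' make up ∂F/∂x and the coefficient of y' is ∂F/∂y:
  ∂F/∂x = -2x/49,
  ∂F/∂y = y/8.

Since d/dx[F] = ∂F/∂x + (∂F/∂y)·y' = 0, solve for y':
  (∂F/∂y)·y' = -∂F/∂x
  dy/dx = -(∂F/∂x)/(∂F/∂y) = -(-2x/49)/(y/8) = 16x/(49y)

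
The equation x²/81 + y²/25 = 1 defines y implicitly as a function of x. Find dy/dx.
Differentiate both sides with respect to x, treating y as y(x). By the chain rule, any term containing y contributes a factor of y' = dy/dx when we differentiate it.

Move every term to one side and write the relation as F(x, y) = 0. Term by term,
  d/dx[x^2/81] = 2x/81
  d/dx[y^2/25] = 2y·y'/25
  d/dx[-1] = 0

The pieces without y' make up ∂F/∂x and the coefficient of y' is ∂F/∂y:
  ∂F/∂x = 2x/81,
  ∂F/∂y = 2y/25.

Since d/dx[F] = ∂F/∂x + (∂F/∂y)·y' = 0, solve for y':
  (∂F/∂y)·y' = -∂F/∂x
  dy/dx = -(∂F/∂x)/(∂F/∂y) = -(2x/81)/(2y/25) = -25x/(81y)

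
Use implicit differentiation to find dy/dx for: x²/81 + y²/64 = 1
Take d/dx of both sides. Since y is implicitly a function of x, the chain rule attaches a y' = dy/dx factor whenever we differentiate through y.

Set F(x, y) = (left side) − (right side), so the curve is F = 0. Differentiating each term of F:
  d/dx[x^2/81] = 2x/81
  d/dx[y^2/64] = y·y'/32
  d/dx[-1] = 0

Collecting, the y'-free part is the partial derivative in x and the y' coefficient is the partial derivative in y:
  ∂F/∂x = 2x/81
  ∂F/∂y = y/32

so d/dx[F(x, y(x))] = ∂F/∂x + (∂F/∂y)·y' = 0. Rearranging,
  dy/dx = -(∂F/∂x)/(∂F/∂y) = -(2x/81)/(y/32) = -64x/(81y)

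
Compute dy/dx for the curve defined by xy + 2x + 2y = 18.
Differentiate both sides with respect to x, treating y as y(x). By the chain rule, any term containing y contributes a factor of y' = dy/dx when we differentiate it.

Move every term to one side and write the relation as F(x, y) = 0. Term by term,
  d/dx[xy] = x·y' + y
  d/dx[2x] = 2
  d/dx[2y] = 2·y'
  d/dx[-18] = 0

The pieces without y' make up ∂F/∂x and the coefficient of y' is ∂F/∂y:
  ∂F/∂x = y + 2,
  ∂F/∂y = x + 2.

Since d/dx[F] = ∂F/∂x + (∂F/∂y)·y' = 0, solve for y':
  (∂F/∂y)·y' = -∂F/∂x
  dy/dx = -(∂F/∂x)/(∂F/∂y) = -(y + 2)/(x + 2) = (-y - 2)/(x + 2)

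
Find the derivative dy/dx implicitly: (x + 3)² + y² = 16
Apply d/dx to both sides, remembering that y depends on x. Each occurrence of y therefore brings in a y' = dy/dx via the chain rule.

With F(x, y) equal to the left-hand side minus the right, differentiate F term by term:
  d/dx[y^2] = 2y·y'
  d/dx[(x + 3)^2] = 2x + 6
  d/dx[-16] = 0
Adding these up, d/dx[F] = 0 becomes
  (2x + 6) + (2y)·y' = 0,
so isolating y',
  dy/dx = -(2x + 6)/(2y) = (-x - 3)/y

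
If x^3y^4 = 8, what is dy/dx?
Differentiate both sides with respect to x, treating y as y(x). By the chain rule, any term containing y contributes a factor of y' = dy/dx when we differentiate it.

Move every term to one side and write the relation as F(x, y) = 0. Term by term,
  d/dx[x^3y^4] = 4x^3y^3·y' + 3x^2y^4
  d/dx[-8] = 0

The pieces without y' make up ∂F/∂x and the coefficient of y' is ∂F/∂y:
  ∂F/∂x = 3x^2y^4,
  ∂F/∂y = 4x^3y^3.

Since d/dx[F] = ∂F/∂x + (∂F/∂y)·y' = 0, solve for y':
  (∂F/∂y)·y' = -∂F/∂x
  dy/dx = -(∂F/∂x)/(∂F/∂y) = -(3x^2y^4)/(4x^3y^3) = -3y/(4x)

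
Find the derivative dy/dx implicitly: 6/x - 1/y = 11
Differentiate both sides with respect to x, treating y as y(x). By the chain rule, any term containing y contributes a factor of y' = dy/dx when we differentiate it.

Move every term to one side and write the relation as F(x, y) = 0. Term by term,
  d/dx[-1/y] = y'/y^2
  d/dx[6/x] = -6/x^2
  d/dx[-11] = 0

The pieces without y' make up ∂F/∂x and the coefficient of y' is ∂F/∂y:
  ∂F/∂x = -6/x^2,
  ∂F/∂y = y^(-2).

Since d/dx[F] = ∂F/∂x + (∂F/∂y)·y' = 0, solve for y':
  (∂F/∂y)·y' = -∂F/∂x
  dy/dx = -(∂F/∂x)/(∂F/∂y) = -(-6/x^2)/(y^(-2)) = 6y^2/x^2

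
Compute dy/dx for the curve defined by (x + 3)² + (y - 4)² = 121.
Apply d/dx to both sides, remembering that y depends on x. Each occurrence of y therefore brings in a y' = dy/dx via the chain rule.

With F(x, y) equal to the left-hand side minus the right, differentiate F term by term:
  d/dx[(x + 3)^2] = 2x + 6
  d/dx[(y - 4)^2] = 2·y'(y - 4)
  d/dx[-121] = 0
Adding these up, d/dx[F] = 0 becomes
  (2x + 6) + (2y - 8)·y' = 0,
so isolating y',
  dy/dx = -(2x + 6)/(2y - 8) = (-x - 3)/(y - 4)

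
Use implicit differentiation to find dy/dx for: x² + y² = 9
Differentiate both sides with respect to x, treating y as y(x). By the chain rule, any term containing y contributes a factor of y' = dy/dx when we differentiate it.

Move every term to one side and write the relation as F(x, y) = 0. Term by term,
  d/dx[x^2] = 2x
  d/dx[y^2] = 2y·y'
  d/dx[-9] = 0

The pieces without y' make up ∂F/∂x and the coefficient of y' is ∂F/∂y:
  ∂F/∂x = 2x,
  ∂F/∂y = 2y.

Since d/dx[F] = ∂F/∂x + (∂F/∂y)·y' = 0, solve for y':
  (∂F/∂y)·y' = -∂F/∂x
  dy/dx = -(∂F/∂x)/(∂F/∂y) = -(2x)/(2y) = -x/y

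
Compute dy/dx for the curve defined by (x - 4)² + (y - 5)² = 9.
Take d/dx of both sides. Since y is implicitly a function of x, the chain rule attaches a y' = dy/dx factor whenever we differentiate through y.

Set F(x, y) = (left side) − (right side), so the curve is F = 0. Differentiating each term of F:
  d/dx[(x - 4)^2] = 2x - 8
  d/dx[(y - 5)^2] = 2·y'(y - 5)
  d/dx[-9] = 0

Collecting, the y'-free part is the partial derivative in x and the y' coefficient is the partial derivative in y:
  ∂F/∂x = 2x - 8
  ∂F/∂y = 2y - 10

so d/dx[F(x, y(x))] = ∂F/∂x + (∂F/∂y)·y' = 0. Rearranging,
  dy/dx = -(∂F/∂x)/(∂F/∂y) = -(2x - 8)/(2y - 10) = (4 - x)/(y - 5)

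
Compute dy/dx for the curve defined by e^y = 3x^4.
Apply d/dx to both sides, remembering that y depends on x. Each occurrence of y therefore brings in a y' = dy/dx via the chain rule.

With F(x, y) equal to the left-hand side minus the right, differentiate F term by term:
  d/dx[-3x^4] = -12x^3
  d/dx[e^(y)] = y'·e^(y)
Adding these up, d/dx[F] = 0 becomes
  (-12x^3) + (e^(y))·y' = 0,
so isolating y',
  dy/dx = -(-12x^3)/(e^(y)) = 12x^3e^(-y)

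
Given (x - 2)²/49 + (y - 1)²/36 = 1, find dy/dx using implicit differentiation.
Differentiate both sides with respect to x, treating y as y(x). By the chain rule, any term containing y contributes a factor of y' = dy/dx when we differentiate it.

Move every term to one side and write the relation as F(x, y) = 0. Term by term,
  d/dx[(x - 2)^2/49] = 2x/49 - 4/49
  d/dx[(y - 1)^2/36] = y'(y - 1)/18
  d/dx[-1] = 0

The pieces without y' make up ∂F/∂x and the coefficient of y' is ∂F/∂y:
  ∂F/∂x = 2x/49 - 4/49,
  ∂F/∂y = y/18 - 1/18.

Since d/dx[F] = ∂F/∂x + (∂F/∂y)·y' = 0, solve for y':
  (∂F/∂y)·y' = -∂F/∂x
  dy/dx = -(∂F/∂x)/(∂F/∂y) = -(2x/49 - 4/49)/(y/18 - 1/18)
        = -(2(x - 2)/49)/((y - 1)/18) = 36(2 - x)/(49(y - 1))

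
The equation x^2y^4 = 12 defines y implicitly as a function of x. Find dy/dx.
Apply d/dx to both sides, remembering that y depends on x. Each occurrence of y therefore brings in a y' = dy/dx via the chain rule.

With F(x, y) equal to the left-hand side minus the right, differentiate F term by term:
  d/dx[x^2y^4] = 4x^2y^3·y' + 2xy^4
  d/dx[-12] = 0
Adding these up, d/dx[F] = 0 becomes
  (2xy^4) + (4x^2y^3)·y' = 0,
so isolating y',
  dy/dx = -(2xy^4)/(4x^2y^3) = -y/(2x)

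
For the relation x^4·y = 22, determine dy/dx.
Differentiate both sides with respect to x, treating y as y(x). By the chain rule, any term containing y contributes a factor of y' = dy/dx when we differentiate it.

Move every term to one side and write the relation as F(x, y) = 0. Term by term,
  d/dx[x^4y] = x^4·y' + 4x^3y
  d/dx[-22] = 0

The pieces without y' make up ∂F/∂x and the coefficient of y' is ∂F/∂y:
  ∂F/∂x = 4x^3y,
  ∂F/∂y = x^4.

Since d/dx[F] = ∂F/∂x + (∂F/∂y)·y' = 0, solve for y':
  (∂F/∂y)·y' = -∂F/∂x
  dy/dx = -(∂F/∂x)/(∂F/∂y) = -(4x^3y)/(x^4) = -4y/x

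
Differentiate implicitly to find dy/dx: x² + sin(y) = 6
Differentiate both sides with respect to x, treating y as y(x). By the chain rule, any term containing y contributes a factor of y' = dy/dx when we differentiate it.

Move every term to one side and write the relation as F(x, y) = 0. Term by term,
  d/dx[x^2] = 2x
  d/dx[sin(y)] = y'·cos(y)
  d/dx[-6] = 0

The pieces without y' make up ∂F/∂x and the coefficient of y' is ∂F/∂y:
  ∂F/∂x = 2x,
  ∂F/∂y = cos(y).

Since d/dx[F] = ∂F/∂x + (∂F/∂y)·y' = 0, solve for y':
  (∂F/∂y)·y' = -∂F/∂x
  dy/dx = -(∂F/∂x)/(∂F/∂y) = -(2x)/(cos(y)) = -2x/cos(y)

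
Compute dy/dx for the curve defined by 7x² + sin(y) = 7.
Differentiate the relation implicitly: treat y = y(x) and apply the chain rule, so every y-derivative picks up a y' = dy/dx factor.

With everything moved to the left-hand side, differentiate term by term:
  d/dx[7x^2] = 14x
  d/dx[sin(y)] = y'·cos(y)
  d/dx[-7] = 0

Separating the contributions that come from x directly and those that come through y:
  without y':      14x
  multiplying y':  cos(y)

so (14x) + (cos(y))·y' = 0, and therefore
  dy/dx = -(14x)/(cos(y)) = -14x/cos(y)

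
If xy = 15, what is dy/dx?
Apply d/dx to both sides, remembering that y depends on x. Each occurrence of y therefore brings in a y' = dy/dx via the chain rule.

With F(x, y) equal to the left-hand side minus the right, differentiate F term by term:
  d/dx[xy] = x·y' + y
  d/dx[-15] = 0
Adding these up, d/dx[F] = 0 becomes
  (y) + (x)·y' = 0,
so isolating y',
  dy/dx = -(y)/(x) = -y/x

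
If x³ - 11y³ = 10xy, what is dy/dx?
Differentiate both sides with respect to x, treating y as y(x). By the chain rule, any term containing y contributes a factor of y' = dy/dx when we differentiate it.

Move every term to one side and write the relation as F(x, y) = 0. Term by term,
  d/dx[x^3] = 3x^2
  d/dx[-10xy] = -10x·y' - 10y
  d/dx[-11y^3] = -33y^2·y'

The pieces without y' make up ∂F/∂x and the coefficient of y' is ∂F/∂y:
  ∂F/∂x = 3x^2 - 10y,
  ∂F/∂y = -10x - 33y^2.

Since d/dx[F] = ∂F/∂x + (∂F/∂y)·y' = 0, solve for y':
  (∂F/∂y)·y' = -∂F/∂x
  dy/dx = -(∂F/∂x)/(∂F/∂y) = -(3x^2 - 10y)/(-10x - 33y^2) = (3x^2 - 10y)/(10x + 33y^2)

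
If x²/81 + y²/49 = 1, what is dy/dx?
Differentiate both sides with respect to x, treating y as y(x). By the chain rule, any term containing y contributes a factor of y' = dy/dx when we differentiate it.

Move every term to one side and write the relation as F(x, y) = 0. Term by term,
  d/dx[x^2/81] = 2x/81
  d/dx[y^2/49] = 2y·y'/49
  d/dx[-1] = 0

The pieces without y' make up ∂F/∂x and the coefficient of y' is ∂F/∂y:
  ∂F/∂x = 2x/81,
  ∂F/∂y = 2y/49.

Since d/dx[F] = ∂F/∂x + (∂F/∂y)·y' = 0, solve for y':
  (∂F/∂y)·y' = -∂F/∂x
  dy/dx = -(∂F/∂x)/(∂F/∂y) = -(2x/81)/(2y/49) = -49x/(81y)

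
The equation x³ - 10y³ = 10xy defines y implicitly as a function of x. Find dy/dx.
Take d/dx of both sides. Since y is implicitly a function of x, the chain rule attaches a y' = dy/dx factor whenever we differentiate through y.

Set F(x, y) = (left side) − (right side), so the curve is F = 0. Differentiating each term of F:
  d/dx[x^3] = 3x^2
  d/dx[-10xy] = -10x·y' - 10y
  d/dx[-10y^3] = -30y^2·y'

Collecting, the y'-free part is the partial derivative in x and the y' coefficient is the partial derivative in y:
  ∂F/∂x = 3x^2 - 10y
  ∂F/∂y = -10x - 30y^2

so d/dx[F(x, y(x))] = ∂F/∂x + (∂F/∂y)·y' = 0. Rearranging,
  dy/dx = -(∂F/∂x)/(∂F/∂y) = -(3x^2 - 10y)/(-10x - 30y^2) = (3x^2/10 - y)/(x + 3y^2)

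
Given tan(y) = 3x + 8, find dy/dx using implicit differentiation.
Apply d/dx to both sides, remembering that y depends on x. Each occurrence of y therefore brings in a y' = dy/dx via the chain rule.

With F(x, y) equal to the left-hand side minus the right, differentiate F term by term:
  d/dx[-3x] = -3
  d/dx[tan(y)] = y'(tan(y)^2 + 1)
  d/dx[-8] = 0
Adding these up, d/dx[F] = 0 becomes
  (-3) + (tan(y)^2 + 1)·y' = 0,
so isolating y',
  dy/dx = -(-3)/(tan(y)^2 + 1) = 3cos(y)^2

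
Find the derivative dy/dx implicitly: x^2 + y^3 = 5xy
Differentiate both sides with respect to x, treating y as y(x). By the chain rule, any term containing y contributes a factor of y' = dy/dx when we differentiate it.

Move every term to one side and write the relation as F(x, y) = 0. Term by term,
  d/dx[x^2] = 2x
  d/dx[-5xy] = -5x·y' - 5y
  d/dx[y^3] = 3y^2·y'

The pieces without y' make up ∂F/∂x and the coefficient of y' is ∂F/∂y:
  ∂F/∂x = 2x - 5y,
  ∂F/∂y = -5x + 3y^2.

Since d/dx[F] = ∂F/∂x + (∂F/∂y)·y' = 0, solve for y':
  (∂F/∂y)·y' = -∂F/∂x
  dy/dx = -(∂F/∂x)/(∂F/∂y) = -(2x - 5y)/(-5x + 3y^2) = (2x - 5y)/(5x - 3y^2)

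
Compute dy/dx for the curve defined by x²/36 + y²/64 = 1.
Differentiate the relation implicitly: treat y = y(x) and apply the chain rule, so every y-derivative picks up a y' = dy/dx factor.

With everything moved to the left-hand side, differentiate term by term:
  d/dx[x^2/36] = x/18
  d/dx[y^2/64] = y·y'/32
  d/dx[-1] = 0

Separating the contributions that come from x directly and those that come through y:
  without y':      x/18
  multiplying y':  y/32

so (x/18) + (y/32)·y' = 0, and therefore
  dy/dx = -(x/18)/(y/32) = -16x/(9y)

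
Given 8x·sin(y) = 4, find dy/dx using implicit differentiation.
Apply d/dx to both sides, remembering that y depends on x. Each occurrence of y therefore brings in a y' = dy/dx via the chain rule.

With F(x, y) equal to the left-hand side minus the right, differentiate F term by term:
  d/dx[8x·sin(y)] = 8x·y'·cos(y) + 8sin(y)
  d/dx[-4] = 0
Adding these up, d/dx[F] = 0 becomes
  (8sin(y)) + (8x·cos(y))·y' = 0,
so isolating y',
  dy/dx = -(8sin(y))/(8x·cos(y)) = -tan(y)/x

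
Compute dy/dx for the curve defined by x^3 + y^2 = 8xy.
Apply d/dx to both sides, remembering that y depends on x. Each occurrence of y therefore brings in a y' = dy/dx via the chain rule.

With F(x, y) equal to the left-hand side minus the right, differentiate F term by term:
  d/dx[x^3] = 3x^2
  d/dx[-8xy] = -8x·y' - 8y
  d/dx[y^2] = 2y·y'
Adding these up, d/dx[F] = 0 becomes
  (3x^2 - 8y) + (-8x + 2y)·y' = 0,
so isolating y',
  dy/dx = -(3x^2 - 8y)/(-8x + 2y) = (3x^2 - 8y)/(2(4x - y))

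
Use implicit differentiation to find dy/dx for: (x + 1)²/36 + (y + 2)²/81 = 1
Take d/dx of both sides. Since y is implicitly a function of x, the chain rule attaches a y' = dy/dx factor whenever we differentiate through y.

Set F(x, y) = (left side) − (right side), so the curve is F = 0. Differentiating each term of F:
  d/dx[(x + 1)^2/36] = x/18 + 1/18
  d/dx[(y + 2)^2/81] = 2·y'(y + 2)/81
  d/dx[-1] = 0

Collecting, the y'-free part is the partial derivative in x and the y' coefficient is the partial derivative in y:
  ∂F/∂x = x/18 + 1/18
  ∂F/∂y = 2y/81 + 4/81

so d/dx[F(x, y(x))] = ∂F/∂x + (∂F/∂y)·y' = 0. Rearranging,
  dy/dx = -(∂F/∂x)/(∂F/∂y) = -(x/18 + 1/18)/(2y/81 + 4/81)
        = -((x + 1)/18)/(2(y + 2)/81) = 9(-x - 1)/(4(y + 2))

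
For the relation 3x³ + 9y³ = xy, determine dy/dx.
Apply d/dx to both sides, remembering that y depends on x. Each occurrence of y therefore brings in a y' = dy/dx via the chain rule.

With F(x, y) equal to the left-hand side minus the right, differentiate F term by term:
  d/dx[3x^3] = 9x^2
  d/dx[-xy] = -x·y' - y
  d/dx[9y^3] = 27y^2·y'
Adding these up, d/dx[F] = 0 becomes
  (9x^2 - y) + (-x + 27y^2)·y' = 0,
so isolating y',
  dy/dx = -(9x^2 - y)/(-x + 27y^2) = (9x^2 - y)/(x - 27y^2)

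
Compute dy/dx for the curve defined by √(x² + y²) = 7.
Differentiate both sides with respect to x, treating y as y(x). By the chain rule, any term containing y contributes a factor of y' = dy/dx when we differentiate it.

Move every term to one side and write the relation as F(x, y) = 0. Term by term,
  d/dx[√(x^2 + y^2)] = (x + y·y')/√(x^2 + y^2)
  d/dx[-7] = 0

The pieces without y' make up ∂F/∂x and the coefficient of y' is ∂F/∂y:
  ∂F/∂x = x/√(x^2 + y^2),
  ∂F/∂y = y/√(x^2 + y^2).

Since d/dx[F] = ∂F/∂x + (∂F/∂y)·y' = 0, solve for y':
  (∂F/∂y)·y' = -∂F/∂x
  dy/dx = -(∂F/∂x)/(∂F/∂y) = -(x/√(x^2 + y^2))/(y/√(x^2 + y^2)) = -x/y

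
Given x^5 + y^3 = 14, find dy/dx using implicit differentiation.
Take d/dx of both sides. Since y is implicitly a function of x, the chain rule attaches a y' = dy/dx factor whenever we differentiate through y.

Set F(x, y) = (left side) − (right side), so the curve is F = 0. Differentiating each term of F:
  d/dx[x^5] = 5x^4
  d/dx[y^3] = 3y^2·y'
  d/dx[-14] = 0

Collecting, the y'-free part is the partial derivative in x and the y' coefficient is the partial derivative in y:
  ∂F/∂x = 5x^4
  ∂F/∂y = 3y^2

so d/dx[F(x, y(x))] = ∂F/∂x + (∂F/∂y)·y' = 0. Rearranging,
  dy/dx = -(∂F/∂x)/(∂F/∂y) = -(5x^4)/(3y^2) = -5x^4/(3y^2)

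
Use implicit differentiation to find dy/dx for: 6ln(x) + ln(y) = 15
Differentiate both sides with respect to x, treating y as y(x). By the chain rule, any term containing y contributes a factor of y' = dy/dx when we differentiate it.

Move every term to one side and write the relation as F(x, y) = 0. Term by term,
  d/dx[6ln(x)] = 6/x
  d/dx[ln(y)] = y'/y
  d/dx[-15] = 0

The pieces without y' make up ∂F/∂x and the coefficient of y' is ∂F/∂y:
  ∂F/∂x = 6/x,
  ∂F/∂y = 1/y.

Since d/dx[F] = ∂F/∂x + (∂F/∂y)·y' = 0, solve for y':
  (∂F/∂y)·y' = -∂F/∂x
  dy/dx = -(∂F/∂x)/(∂F/∂y) = -(6/x)/(1/y) = -6y/x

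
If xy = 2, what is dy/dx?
Take d/dx of both sides. Since y is implicitly a function of x, the chain rule attaches a y' = dy/dx factor whenever we differentiate through y.

Set F(x, y) = (left side) − (right side), so the curve is F = 0. Differentiating each term of F:
  d/dx[xy] = x·y' + y
  d/dx[-2] = 0

Collecting, the y'-free part is the partial derivative in x and the y' coefficient is the partial derivative in y:
  ∂F/∂x = y
  ∂F/∂y = x

so d/dx[F(x, y(x))] = ∂F/∂x + (∂F/∂y)·y' = 0. Rearranging,
  dy/dx = -(∂F/∂x)/(∂F/∂y) = -(y)/(x) = -y/x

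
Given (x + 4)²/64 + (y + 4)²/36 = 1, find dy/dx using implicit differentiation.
Take d/dx of both sides. Since y is implicitly a function of x, the chain rule attaches a y' = dy/dx factor whenever we differentiate through y.

Set F(x, y) = (left side) − (right side), so the curve is F = 0. Differentiating each term of F:
  d/dx[(x + 4)^2/64] = x/32 + 1/8
  d/dx[(y + 4)^2/36] = y'(y + 4)/18
  d/dx[-1] = 0

Collecting, the y'-free part is the partial derivative in x and the y' coefficient is the partial derivative in y:
  ∂F/∂x = x/32 + 1/8
  ∂F/∂y = y/18 + 2/9

so d/dx[F(x, y(x))] = ∂F/∂x + (∂F/∂y)·y' = 0. Rearranging,
  dy/dx = -(∂F/∂x)/(∂F/∂y) = -(x/32 + 1/8)/(y/18 + 2/9)
        = -((x + 4)/32)/((y + 4)/18) = 9(-x - 4)/(16(y + 4))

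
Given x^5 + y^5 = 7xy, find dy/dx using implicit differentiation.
Differentiate both sides with respect to x, treating y as y(x). By the chain rule, any term containing y contributes a factor of y' = dy/dx when we differentiate it.

Move every term to one side and write the relation as F(x, y) = 0. Term by term,
  d/dx[x^5] = 5x^4
  d/dx[-7xy] = -7x·y' - 7y
  d/dx[y^5] = 5y^4·y'

The pieces without y' make up ∂F/∂x and the coefficient of y' is ∂F/∂y:
  ∂F/∂x = 5x^4 - 7y,
  ∂F/∂y = -7x + 5y^4.

Since d/dx[F] = ∂F/∂x + (∂F/∂y)·y' = 0, solve for y':
  (∂F/∂y)·y' = -∂F/∂x
  dy/dx = -(∂F/∂x)/(∂F/∂y) = -(5x^4 - 7y)/(-7x + 5y^4) = (5x^4 - 7y)/(7x - 5y^4)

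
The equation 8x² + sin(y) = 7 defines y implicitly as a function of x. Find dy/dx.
Differentiate the relation implicitly: treat y = y(x) and apply the chain rule, so every y-derivative picks up a y' = dy/dx factor.

With everything moved to the left-hand side, differentiate term by term:
  d/dx[8x^2] = 16x
  d/dx[sin(y)] = y'·cos(y)
  d/dx[-7] = 0

Separating the contributions that come from x directly and those that come through y:
  without y':      16x
  multiplying y':  cos(y)

so (16x) + (cos(y))·y' = 0, and therefore
  dy/dx = -(16x)/(cos(y)) = -16x/cos(y)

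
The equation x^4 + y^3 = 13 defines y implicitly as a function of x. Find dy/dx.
Differentiate both sides with respect to x, treating y as y(x). By the chain rule, any term containing y contributes a factor of y' = dy/dx when we differentiate it.

Move every term to one side and write the relation as F(x, y) = 0. Term by term,
  d/dx[x^4] = 4x^3
  d/dx[y^3] = 3y^2·y'
  d/dx[-13] = 0

The pieces without y' make up ∂F/∂x and the coefficient of y' is ∂F/∂y:
  ∂F/∂x = 4x^3,
  ∂F/∂y = 3y^2.

Since d/dx[F] = ∂F/∂x + (∂F/∂y)·y' = 0, solve for y':
  (∂F/∂y)·y' = -∂F/∂x
  dy/dx = -(∂F/∂x)/(∂F/∂y) = -(4x^3)/(3y^2) = -4x^3/(3y^2)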